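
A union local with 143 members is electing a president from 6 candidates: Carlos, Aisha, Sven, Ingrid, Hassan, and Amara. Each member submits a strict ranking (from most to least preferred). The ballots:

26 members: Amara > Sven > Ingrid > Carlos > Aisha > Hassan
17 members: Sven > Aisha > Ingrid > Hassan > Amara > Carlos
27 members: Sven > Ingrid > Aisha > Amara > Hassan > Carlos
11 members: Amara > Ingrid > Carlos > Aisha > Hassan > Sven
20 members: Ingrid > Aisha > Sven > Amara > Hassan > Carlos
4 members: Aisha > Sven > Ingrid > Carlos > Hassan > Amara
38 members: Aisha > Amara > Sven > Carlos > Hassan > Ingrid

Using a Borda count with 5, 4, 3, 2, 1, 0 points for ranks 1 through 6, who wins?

Carlos: 26·2 + 17·0 + 27·0 + 11·3 + 20·0 + 4·2 + 38·2 = 169
Aisha: 26·1 + 17·4 + 27·3 + 11·2 + 20·4 + 4·5 + 38·5 = 487
Sven: 26·4 + 17·5 + 27·5 + 11·0 + 20·3 + 4·4 + 38·3 = 514
Ingrid: 26·3 + 17·3 + 27·4 + 11·4 + 20·5 + 4·3 + 38·0 = 393
Hassan: 26·0 + 17·2 + 27·1 + 11·1 + 20·1 + 4·1 + 38·1 = 134
Amara: 26·5 + 17·1 + 27·2 + 11·5 + 20·2 + 4·0 + 38·4 = 448
Sven has the highest Borda score (514).

Sven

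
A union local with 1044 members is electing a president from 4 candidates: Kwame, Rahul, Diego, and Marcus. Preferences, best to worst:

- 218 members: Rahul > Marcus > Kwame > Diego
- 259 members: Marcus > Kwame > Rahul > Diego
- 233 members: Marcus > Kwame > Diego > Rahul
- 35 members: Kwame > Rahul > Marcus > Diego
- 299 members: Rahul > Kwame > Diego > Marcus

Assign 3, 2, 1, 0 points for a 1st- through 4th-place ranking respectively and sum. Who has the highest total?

Kwame: 218·1 + 259·2 + 233·2 + 35·3 + 299·2 = 1905
Rahul: 218·3 + 259·1 + 233·0 + 35·2 + 299·3 = 1880
Diego: 218·0 + 259·0 + 233·1 + 35·0 + 299·1 = 532
Marcus: 218·2 + 259·3 + 233·3 + 35·1 + 299·0 = 1947
Marcus has the highest Borda score (1947).

Marcus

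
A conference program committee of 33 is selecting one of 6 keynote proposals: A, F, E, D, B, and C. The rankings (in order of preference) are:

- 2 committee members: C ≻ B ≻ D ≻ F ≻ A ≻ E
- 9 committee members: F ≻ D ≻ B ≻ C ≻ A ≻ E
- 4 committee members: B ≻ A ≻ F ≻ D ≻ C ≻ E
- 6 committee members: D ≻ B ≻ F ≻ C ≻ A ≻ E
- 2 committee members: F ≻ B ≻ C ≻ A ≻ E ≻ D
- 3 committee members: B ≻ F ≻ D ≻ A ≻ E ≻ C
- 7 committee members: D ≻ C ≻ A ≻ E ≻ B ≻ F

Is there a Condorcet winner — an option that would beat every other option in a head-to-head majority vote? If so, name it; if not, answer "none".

Checking pairwise contests:
F beats A 22–11.
B beats F 22–11.
A beats E 33–0.
F beats D 18–15.
D beats B 22–11.
F beats C 24–9.
Every option loses at least one head-to-head, so there is no Condorcet winner.

none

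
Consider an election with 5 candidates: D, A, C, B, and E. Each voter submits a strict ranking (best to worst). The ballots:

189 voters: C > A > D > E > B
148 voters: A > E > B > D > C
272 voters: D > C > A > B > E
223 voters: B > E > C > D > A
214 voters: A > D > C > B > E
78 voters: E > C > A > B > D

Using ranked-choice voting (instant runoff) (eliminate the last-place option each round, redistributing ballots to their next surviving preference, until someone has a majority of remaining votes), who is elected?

Round 1: D 272, A 362, C 189, B 223, E 78. Eliminate E.
Round 2: D 272, A 362, C 267, B 223. Eliminate B.
Round 3: D 272, A 362, C 490. Eliminate D.
Round 4: A 362, C 762. C has a majority.

C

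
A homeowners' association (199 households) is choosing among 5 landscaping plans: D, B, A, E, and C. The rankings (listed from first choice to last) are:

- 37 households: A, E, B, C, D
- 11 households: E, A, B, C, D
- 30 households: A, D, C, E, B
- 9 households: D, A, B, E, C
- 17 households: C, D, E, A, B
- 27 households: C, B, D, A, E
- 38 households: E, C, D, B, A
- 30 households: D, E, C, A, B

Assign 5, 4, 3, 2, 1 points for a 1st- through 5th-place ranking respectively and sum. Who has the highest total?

E

D: 37·1 + 11·1 + 30·4 + 9·5 + 17·4 + 27·3 + 38·3 + 30·5 = 626
B: 37·3 + 11·3 + 30·1 + 9·3 + 17·1 + 27·4 + 38·2 + 30·1 = 432
A: 37·5 + 11·4 + 30·5 + 9·4 + 17·2 + 27·2 + 38·1 + 30·2 = 601
E: 37·4 + 11·5 + 30·2 + 9·2 + 17·3 + 27·1 + 38·5 + 30·4 = 669
C: 37·2 + 11·2 + 30·3 + 9·1 + 17·5 + 27·5 + 38·4 + 30·3 = 657
E has the highest Borda score (669).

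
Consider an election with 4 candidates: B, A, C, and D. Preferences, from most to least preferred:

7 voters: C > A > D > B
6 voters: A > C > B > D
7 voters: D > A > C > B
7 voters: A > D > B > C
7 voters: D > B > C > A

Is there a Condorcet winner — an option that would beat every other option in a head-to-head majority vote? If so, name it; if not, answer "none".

A vs B: 27–7 for A.
A vs C: 20–14 for A.
A vs D: 20–14 for A.
A beats every other option head-to-head.

A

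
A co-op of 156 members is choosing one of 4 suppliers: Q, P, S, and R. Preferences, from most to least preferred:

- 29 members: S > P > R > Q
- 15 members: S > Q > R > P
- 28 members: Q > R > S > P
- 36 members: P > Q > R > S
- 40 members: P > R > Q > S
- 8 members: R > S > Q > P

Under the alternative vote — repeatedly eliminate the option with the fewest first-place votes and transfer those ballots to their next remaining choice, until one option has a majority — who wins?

S

Round 1: Q 28, P 76, S 44, R 8. Eliminate R.
Round 2: Q 28, P 76, S 52. Eliminate Q.
Round 3: P 76, S 80. S has a majority.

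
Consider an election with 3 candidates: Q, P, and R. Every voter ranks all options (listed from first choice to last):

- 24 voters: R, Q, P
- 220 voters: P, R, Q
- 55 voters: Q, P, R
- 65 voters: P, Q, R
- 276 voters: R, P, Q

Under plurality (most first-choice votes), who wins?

R

First-place votes: Q 55, P 285, R 300.
R has the most first-place votes.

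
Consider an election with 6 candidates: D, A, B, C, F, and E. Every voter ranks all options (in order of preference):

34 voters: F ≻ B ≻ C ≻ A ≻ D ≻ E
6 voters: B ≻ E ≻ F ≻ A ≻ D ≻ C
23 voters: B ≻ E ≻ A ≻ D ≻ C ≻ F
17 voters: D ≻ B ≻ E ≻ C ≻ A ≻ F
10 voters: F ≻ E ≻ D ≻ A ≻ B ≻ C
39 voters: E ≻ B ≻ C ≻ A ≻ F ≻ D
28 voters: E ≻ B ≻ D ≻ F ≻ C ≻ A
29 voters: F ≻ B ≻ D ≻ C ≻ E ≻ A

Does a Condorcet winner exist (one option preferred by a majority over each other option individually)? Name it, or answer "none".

B

B vs D: 159–27 for B.
B vs A: 176–10 for B.
B vs C: 186–0 for B.
B vs F: 113–73 for B.
B vs E: 109–77 for B.
B beats every other option head-to-head.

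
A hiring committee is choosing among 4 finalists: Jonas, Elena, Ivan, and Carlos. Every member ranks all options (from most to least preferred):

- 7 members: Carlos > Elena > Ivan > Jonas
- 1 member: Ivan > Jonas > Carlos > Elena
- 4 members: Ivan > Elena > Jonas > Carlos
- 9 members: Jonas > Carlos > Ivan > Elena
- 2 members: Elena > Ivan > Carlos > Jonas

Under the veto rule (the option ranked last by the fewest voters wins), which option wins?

Last-place votes: Jonas 9, Elena 10, Ivan 0, Carlos 4.
Ivan is ranked last by the fewest voters, so Ivan wins.

Ivan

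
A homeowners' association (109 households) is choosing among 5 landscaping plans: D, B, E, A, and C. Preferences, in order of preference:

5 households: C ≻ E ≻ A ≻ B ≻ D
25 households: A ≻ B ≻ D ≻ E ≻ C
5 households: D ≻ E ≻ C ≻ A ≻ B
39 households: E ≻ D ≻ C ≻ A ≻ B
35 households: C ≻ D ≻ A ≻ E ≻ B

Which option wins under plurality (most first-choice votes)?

First-place votes: D 5, B 0, E 39, A 25, C 40.
C has the most first-place votes.

C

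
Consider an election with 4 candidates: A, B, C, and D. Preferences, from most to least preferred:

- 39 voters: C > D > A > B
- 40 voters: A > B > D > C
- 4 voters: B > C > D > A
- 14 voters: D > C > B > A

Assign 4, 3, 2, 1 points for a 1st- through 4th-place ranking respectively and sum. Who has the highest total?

D

A: 39·2 + 40·4 + 4·1 + 14·1 = 256
B: 39·1 + 40·3 + 4·4 + 14·2 = 203
C: 39·4 + 40·1 + 4·3 + 14·3 = 250
D: 39·3 + 40·2 + 4·2 + 14·4 = 261
D has the highest Borda score (261).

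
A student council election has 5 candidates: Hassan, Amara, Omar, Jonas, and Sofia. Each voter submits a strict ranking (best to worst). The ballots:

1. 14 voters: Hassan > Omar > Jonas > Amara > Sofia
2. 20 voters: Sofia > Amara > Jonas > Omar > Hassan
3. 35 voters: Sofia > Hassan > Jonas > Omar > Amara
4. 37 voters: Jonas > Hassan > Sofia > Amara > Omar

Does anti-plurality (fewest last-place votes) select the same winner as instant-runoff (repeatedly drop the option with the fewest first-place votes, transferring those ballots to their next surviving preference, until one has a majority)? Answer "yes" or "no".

Anti-plurality — last-place votes: Hassan 20, Amara 35, Omar 37, Jonas 0, Sofia 14. Winner: Jonas.
Instant-runoff — R1 Hassan 14, Amara 0, Omar 0, Jonas 37, Sofia 55 (Sofia winner). Winner: Sofia.
The two methods disagree.

no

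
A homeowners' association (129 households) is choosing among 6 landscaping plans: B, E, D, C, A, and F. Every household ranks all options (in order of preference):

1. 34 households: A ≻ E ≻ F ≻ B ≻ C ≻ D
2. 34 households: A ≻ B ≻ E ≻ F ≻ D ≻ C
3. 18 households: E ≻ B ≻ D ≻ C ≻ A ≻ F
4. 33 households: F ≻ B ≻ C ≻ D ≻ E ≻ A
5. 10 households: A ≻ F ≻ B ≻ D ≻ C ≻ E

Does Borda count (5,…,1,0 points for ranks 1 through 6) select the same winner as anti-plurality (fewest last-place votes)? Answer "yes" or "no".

Borda — scores: B 438, E 361, D 174, C 179, A 408, F 375. Winner: B.
Anti-plurality — last-place votes: B 0, E 10, D 34, C 34, A 33, F 18. Winner: B.
The two methods agree.

yes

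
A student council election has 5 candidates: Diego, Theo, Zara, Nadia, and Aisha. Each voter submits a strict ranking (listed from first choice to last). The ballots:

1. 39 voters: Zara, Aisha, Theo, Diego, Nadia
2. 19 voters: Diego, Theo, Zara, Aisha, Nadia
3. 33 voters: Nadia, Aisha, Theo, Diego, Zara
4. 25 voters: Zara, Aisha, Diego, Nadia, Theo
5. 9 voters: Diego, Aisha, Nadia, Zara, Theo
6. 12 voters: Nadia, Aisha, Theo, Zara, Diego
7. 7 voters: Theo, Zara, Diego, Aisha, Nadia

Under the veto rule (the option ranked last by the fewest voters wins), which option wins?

Last-place votes: Diego 12, Theo 34, Zara 33, Nadia 65, Aisha 0.
Aisha is ranked last by the fewest voters, so Aisha wins.

Aisha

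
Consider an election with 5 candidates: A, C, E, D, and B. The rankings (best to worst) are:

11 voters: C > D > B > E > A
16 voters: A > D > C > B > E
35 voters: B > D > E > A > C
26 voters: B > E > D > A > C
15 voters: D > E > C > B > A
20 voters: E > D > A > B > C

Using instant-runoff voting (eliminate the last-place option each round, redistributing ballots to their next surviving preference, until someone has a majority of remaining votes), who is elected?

D

Round 1: A 16, C 11, E 20, D 15, B 61. Eliminate C.
Round 2: A 16, E 20, D 26, B 61. Eliminate A.
Round 3: E 20, D 42, B 61. Eliminate E.
Round 4: D 62, B 61. D has a majority.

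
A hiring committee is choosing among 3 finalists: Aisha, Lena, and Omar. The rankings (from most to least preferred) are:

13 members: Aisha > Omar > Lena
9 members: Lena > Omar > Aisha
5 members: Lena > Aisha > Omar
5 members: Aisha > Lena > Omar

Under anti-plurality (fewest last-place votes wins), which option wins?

Last-place votes: Aisha 9, Lena 13, Omar 10.
Aisha is ranked last by the fewest voters, so Aisha wins.

Aisha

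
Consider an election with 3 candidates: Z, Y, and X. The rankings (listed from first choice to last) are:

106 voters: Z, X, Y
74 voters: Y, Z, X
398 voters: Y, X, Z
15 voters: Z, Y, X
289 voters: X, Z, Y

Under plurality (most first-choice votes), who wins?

Y

First-place votes: Z 121, Y 472, X 289.
Y has the most first-place votes.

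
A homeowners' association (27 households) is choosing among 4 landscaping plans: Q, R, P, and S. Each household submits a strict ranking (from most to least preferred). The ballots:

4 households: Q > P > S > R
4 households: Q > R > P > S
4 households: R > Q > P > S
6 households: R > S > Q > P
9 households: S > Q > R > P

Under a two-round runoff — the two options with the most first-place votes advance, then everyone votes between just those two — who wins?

R

Round 1 first-place votes: Q 8, R 10, P 0, S 9.
R and S advance.
Runoff: R is preferred to S by 14 voters; S by 13.
R wins the runoff.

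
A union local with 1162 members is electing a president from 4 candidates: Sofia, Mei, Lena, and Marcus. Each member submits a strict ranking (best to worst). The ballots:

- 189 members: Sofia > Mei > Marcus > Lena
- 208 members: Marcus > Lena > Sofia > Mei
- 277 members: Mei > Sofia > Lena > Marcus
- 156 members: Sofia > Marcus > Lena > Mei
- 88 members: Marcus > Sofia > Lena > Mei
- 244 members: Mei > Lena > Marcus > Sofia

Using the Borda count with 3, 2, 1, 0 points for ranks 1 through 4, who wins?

Sofia

Sofia: 189·3 + 208·1 + 277·2 + 156·3 + 88·2 + 244·0 = 1973
Mei: 189·2 + 208·0 + 277·3 + 156·0 + 88·0 + 244·3 = 1941
Lena: 189·0 + 208·2 + 277·1 + 156·1 + 88·1 + 244·2 = 1425
Marcus: 189·1 + 208·3 + 277·0 + 156·2 + 88·3 + 244·1 = 1633
Sofia has the highest Borda score (1973).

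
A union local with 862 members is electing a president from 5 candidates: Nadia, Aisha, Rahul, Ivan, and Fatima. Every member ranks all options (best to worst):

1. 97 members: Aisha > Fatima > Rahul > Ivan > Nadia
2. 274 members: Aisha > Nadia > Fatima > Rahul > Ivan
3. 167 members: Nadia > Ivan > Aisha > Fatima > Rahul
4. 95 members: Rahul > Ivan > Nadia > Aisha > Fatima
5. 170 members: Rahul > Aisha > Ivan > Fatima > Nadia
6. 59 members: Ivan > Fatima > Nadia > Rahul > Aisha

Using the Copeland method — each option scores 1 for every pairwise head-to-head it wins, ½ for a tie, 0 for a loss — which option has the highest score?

Nadia: beats Rahul, Ivan, and Fatima; loses to Aisha → score 3.
Aisha: beats Nadia, Rahul, Ivan, and Fatima → score 4.
Rahul: beats Ivan; loses to Nadia, Aisha, and Fatima → score 1.
Ivan: beats Fatima; loses to Nadia, Aisha, and Rahul → score 1.
Fatima: beats Rahul; loses to Nadia, Aisha, and Ivan → score 1.
Aisha has the best pairwise record.

Aisha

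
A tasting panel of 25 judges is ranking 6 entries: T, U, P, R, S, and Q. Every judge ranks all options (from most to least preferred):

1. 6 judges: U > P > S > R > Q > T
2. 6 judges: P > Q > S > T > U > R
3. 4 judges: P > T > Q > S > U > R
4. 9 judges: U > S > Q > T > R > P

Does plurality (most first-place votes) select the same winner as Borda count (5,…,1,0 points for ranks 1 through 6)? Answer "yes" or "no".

yes

Plurality — first-place votes: T 0, U 15, P 10, R 0, S 0, Q 0. Winner: U.
Borda — scores: T 46, U 85, P 74, R 21, S 80, Q 69. Winner: U.
The two methods agree.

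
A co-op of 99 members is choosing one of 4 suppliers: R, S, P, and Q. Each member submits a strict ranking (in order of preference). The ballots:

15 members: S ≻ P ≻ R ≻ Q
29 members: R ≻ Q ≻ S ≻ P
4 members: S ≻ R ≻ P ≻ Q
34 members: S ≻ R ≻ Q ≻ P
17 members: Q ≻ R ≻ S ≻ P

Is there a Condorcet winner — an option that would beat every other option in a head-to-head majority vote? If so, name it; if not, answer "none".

S

S vs R: 53–46 for S.
S vs P: 99–0 for S.
S vs Q: 53–46 for S.
S beats every other option head-to-head.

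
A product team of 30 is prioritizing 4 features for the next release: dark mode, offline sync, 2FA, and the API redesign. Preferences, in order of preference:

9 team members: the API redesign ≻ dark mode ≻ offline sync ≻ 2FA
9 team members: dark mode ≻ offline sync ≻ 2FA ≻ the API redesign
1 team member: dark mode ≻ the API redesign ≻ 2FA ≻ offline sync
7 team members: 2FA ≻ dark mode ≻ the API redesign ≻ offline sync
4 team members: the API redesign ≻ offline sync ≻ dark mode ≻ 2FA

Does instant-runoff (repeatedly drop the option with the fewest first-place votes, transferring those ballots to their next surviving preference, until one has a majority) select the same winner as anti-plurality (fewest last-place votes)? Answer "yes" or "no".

Instant-runoff — R1 dark mode 10, offline sync 0, 2FA 7, the API redesign 13 (offline sync out); R2 dark mode 10, 2FA 7, the API redesign 13 (2FA out); R3 dark mode 17, the API redesign 13 (dark mode winner). Winner: dark mode.
Anti-plurality — last-place votes: dark mode 0, offline sync 8, 2FA 13, the API redesign 9. Winner: dark mode.
The two methods agree.

yes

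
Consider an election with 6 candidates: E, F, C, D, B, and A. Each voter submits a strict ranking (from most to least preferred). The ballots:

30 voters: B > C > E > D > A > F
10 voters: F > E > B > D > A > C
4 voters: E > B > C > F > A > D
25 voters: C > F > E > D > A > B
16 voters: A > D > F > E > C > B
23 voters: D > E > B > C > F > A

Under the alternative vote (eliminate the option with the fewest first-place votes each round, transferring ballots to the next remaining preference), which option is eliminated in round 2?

Round 1: E 4, F 10, C 25, D 23, B 30, A 16. Eliminate E.
Round 2: F 10, C 25, D 23, B 34, A 16. Eliminate F.

F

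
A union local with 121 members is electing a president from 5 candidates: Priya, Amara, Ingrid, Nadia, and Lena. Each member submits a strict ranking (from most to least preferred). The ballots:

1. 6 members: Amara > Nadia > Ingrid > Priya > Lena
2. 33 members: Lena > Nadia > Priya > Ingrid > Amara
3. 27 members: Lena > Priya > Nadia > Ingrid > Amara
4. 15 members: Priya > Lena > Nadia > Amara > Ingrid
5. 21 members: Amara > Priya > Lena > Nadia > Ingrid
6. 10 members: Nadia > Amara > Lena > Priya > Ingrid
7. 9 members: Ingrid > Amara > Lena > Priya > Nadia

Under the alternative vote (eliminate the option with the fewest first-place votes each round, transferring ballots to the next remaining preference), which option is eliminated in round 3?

Priya

Round 1: Priya 15, Amara 27, Ingrid 9, Nadia 10, Lena 60. Eliminate Ingrid.
Round 2: Priya 15, Amara 36, Nadia 10, Lena 60. Eliminate Nadia.
Round 3: Priya 15, Amara 46, Lena 60. Eliminate Priya.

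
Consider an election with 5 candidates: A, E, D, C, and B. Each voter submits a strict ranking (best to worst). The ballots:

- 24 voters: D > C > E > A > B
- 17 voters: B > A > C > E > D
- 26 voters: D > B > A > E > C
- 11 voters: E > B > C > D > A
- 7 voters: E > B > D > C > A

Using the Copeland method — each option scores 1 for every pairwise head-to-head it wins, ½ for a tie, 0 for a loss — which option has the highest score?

A: beats E and C; loses to D and B → score 2.
E: beats C; loses to A, D, and B → score 1.
D: beats A, E, C, and B → score 4.
C: loses to A, E, D, and B → score 0.
B: beats A, E, and C; loses to D → score 3.
D has the best pairwise record.

D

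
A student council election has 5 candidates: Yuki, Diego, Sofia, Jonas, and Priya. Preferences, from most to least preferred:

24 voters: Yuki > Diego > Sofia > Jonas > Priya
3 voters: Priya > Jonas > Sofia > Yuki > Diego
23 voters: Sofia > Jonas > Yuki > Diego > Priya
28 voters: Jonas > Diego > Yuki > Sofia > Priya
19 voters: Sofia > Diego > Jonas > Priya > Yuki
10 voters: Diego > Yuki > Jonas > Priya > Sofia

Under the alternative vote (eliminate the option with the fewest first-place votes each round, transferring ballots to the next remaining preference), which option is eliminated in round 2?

Diego

Round 1: Yuki 24, Diego 10, Sofia 42, Jonas 28, Priya 3. Eliminate Priya.
Round 2: Yuki 24, Diego 10, Sofia 42, Jonas 31. Eliminate Diego.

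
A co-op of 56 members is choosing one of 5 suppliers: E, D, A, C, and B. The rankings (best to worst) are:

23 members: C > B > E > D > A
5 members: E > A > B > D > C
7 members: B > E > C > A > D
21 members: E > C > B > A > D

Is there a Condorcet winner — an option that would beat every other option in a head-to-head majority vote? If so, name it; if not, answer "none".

Checking pairwise contests:
B beats E 30–26.
E beats D 56–0.
E beats A 56–0.
E beats C 33–23.
C beats B 44–12.
Every option loses at least one head-to-head, so there is no Condorcet winner.

none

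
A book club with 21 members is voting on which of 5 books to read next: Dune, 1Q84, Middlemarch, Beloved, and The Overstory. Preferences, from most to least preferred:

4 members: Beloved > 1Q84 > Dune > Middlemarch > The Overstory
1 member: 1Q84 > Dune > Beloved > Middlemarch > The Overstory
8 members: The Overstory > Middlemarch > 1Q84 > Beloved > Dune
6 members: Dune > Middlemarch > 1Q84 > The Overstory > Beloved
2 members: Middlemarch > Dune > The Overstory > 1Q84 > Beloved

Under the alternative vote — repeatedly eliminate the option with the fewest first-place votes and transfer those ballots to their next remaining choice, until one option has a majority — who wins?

Round 1: Dune 6, 1Q84 1, Middlemarch 2, Beloved 4, The Overstory 8. Eliminate 1Q84.
Round 2: Dune 7, Middlemarch 2, Beloved 4, The Overstory 8. Eliminate Middlemarch.
Round 3: Dune 9, Beloved 4, The Overstory 8. Eliminate Beloved.
Round 4: Dune 13, The Overstory 8. Dune has a majority.

Dune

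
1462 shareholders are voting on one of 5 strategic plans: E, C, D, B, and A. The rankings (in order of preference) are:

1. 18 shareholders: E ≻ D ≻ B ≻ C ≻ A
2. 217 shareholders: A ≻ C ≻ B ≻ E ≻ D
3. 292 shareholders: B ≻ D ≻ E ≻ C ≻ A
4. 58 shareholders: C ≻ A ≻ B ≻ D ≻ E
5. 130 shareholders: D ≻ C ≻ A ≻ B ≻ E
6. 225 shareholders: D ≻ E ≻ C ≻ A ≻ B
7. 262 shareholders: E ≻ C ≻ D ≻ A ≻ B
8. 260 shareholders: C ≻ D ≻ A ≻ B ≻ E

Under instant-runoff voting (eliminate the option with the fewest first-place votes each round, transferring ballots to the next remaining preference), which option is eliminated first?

Round 1: E 280, C 318, D 355, B 292, A 217. Eliminate A.

A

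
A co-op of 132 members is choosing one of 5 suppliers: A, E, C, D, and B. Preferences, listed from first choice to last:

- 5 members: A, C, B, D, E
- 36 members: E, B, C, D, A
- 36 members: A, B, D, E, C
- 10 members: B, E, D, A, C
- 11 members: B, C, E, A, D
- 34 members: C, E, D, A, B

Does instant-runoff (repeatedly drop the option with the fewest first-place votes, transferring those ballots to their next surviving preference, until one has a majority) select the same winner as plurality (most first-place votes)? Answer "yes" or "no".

no

Instant-runoff — R1 A 41, E 36, C 34, D 0, B 21 (D out); R2 A 41, E 36, C 34, B 21 (B out); R3 A 41, E 46, C 45 (A out); R4 E 82, C 50 (E winner). Winner: E.
Plurality — first-place votes: A 41, E 36, C 34, D 0, B 21. Winner: A.
The two methods disagree.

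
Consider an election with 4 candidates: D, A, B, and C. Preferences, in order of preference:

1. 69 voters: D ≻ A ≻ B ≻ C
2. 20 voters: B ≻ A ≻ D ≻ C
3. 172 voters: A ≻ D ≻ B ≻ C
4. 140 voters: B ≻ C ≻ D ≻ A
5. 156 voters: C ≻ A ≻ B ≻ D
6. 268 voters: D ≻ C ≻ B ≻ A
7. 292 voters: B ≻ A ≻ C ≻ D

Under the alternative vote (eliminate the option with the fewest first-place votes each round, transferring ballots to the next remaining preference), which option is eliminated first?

C

Round 1: D 337, A 172, B 452, C 156. Eliminate C.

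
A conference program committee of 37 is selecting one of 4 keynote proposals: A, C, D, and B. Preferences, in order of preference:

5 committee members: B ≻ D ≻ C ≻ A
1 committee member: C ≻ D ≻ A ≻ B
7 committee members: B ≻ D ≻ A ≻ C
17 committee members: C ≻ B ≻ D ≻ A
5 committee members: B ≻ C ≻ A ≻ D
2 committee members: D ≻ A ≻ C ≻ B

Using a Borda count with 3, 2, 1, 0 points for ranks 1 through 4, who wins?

B

A: 5·0 + 1·1 + 7·1 + 17·0 + 5·1 + 2·2 = 17
C: 5·1 + 1·3 + 7·0 + 17·3 + 5·2 + 2·1 = 71
D: 5·2 + 1·2 + 7·2 + 17·1 + 5·0 + 2·3 = 49
B: 5·3 + 1·0 + 7·3 + 17·2 + 5·3 + 2·0 = 85
B has the highest Borda score (85).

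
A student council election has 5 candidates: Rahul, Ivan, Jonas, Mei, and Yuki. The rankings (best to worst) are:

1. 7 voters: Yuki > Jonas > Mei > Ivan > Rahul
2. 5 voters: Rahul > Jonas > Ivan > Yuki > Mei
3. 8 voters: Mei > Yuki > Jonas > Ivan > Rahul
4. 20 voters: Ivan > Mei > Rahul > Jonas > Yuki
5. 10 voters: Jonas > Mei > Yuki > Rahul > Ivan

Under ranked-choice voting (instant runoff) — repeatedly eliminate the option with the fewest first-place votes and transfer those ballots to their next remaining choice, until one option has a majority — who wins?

Round 1: Rahul 5, Ivan 20, Jonas 10, Mei 8, Yuki 7. Eliminate Rahul.
Round 2: Ivan 20, Jonas 15, Mei 8, Yuki 7. Eliminate Yuki.
Round 3: Ivan 20, Jonas 22, Mei 8. Eliminate Mei.
Round 4: Ivan 20, Jonas 30. Jonas has a majority.

Jonas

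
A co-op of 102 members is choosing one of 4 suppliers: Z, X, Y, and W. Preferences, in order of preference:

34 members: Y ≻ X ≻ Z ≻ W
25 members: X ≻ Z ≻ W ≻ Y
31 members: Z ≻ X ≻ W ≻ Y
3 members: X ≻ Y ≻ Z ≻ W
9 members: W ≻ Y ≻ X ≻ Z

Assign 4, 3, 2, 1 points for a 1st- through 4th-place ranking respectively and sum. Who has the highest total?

X

Z: 34·2 + 25·3 + 31·4 + 3·2 + 9·1 = 282
X: 34·3 + 25·4 + 31·3 + 3·4 + 9·2 = 325
Y: 34·4 + 25·1 + 31·1 + 3·3 + 9·3 = 228
W: 34·1 + 25·2 + 31·2 + 3·1 + 9·4 = 185
X has the highest Borda score (325).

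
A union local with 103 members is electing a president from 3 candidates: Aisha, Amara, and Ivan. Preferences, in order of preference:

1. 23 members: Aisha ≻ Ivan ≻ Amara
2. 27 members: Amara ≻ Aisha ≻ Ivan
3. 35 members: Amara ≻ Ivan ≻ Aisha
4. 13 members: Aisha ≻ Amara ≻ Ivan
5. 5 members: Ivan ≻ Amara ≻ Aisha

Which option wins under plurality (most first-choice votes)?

Amara

First-place votes: Aisha 36, Amara 62, Ivan 5.
Amara has the most first-place votes.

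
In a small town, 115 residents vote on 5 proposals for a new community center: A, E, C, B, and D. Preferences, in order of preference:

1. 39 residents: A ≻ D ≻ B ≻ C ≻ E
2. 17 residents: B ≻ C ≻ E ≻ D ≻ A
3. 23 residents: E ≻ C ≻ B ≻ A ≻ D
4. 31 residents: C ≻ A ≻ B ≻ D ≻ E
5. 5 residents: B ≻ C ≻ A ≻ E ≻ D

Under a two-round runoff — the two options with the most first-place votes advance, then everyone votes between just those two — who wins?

C

Round 1 first-place votes: A 39, E 23, C 31, B 22, D 0.
A and C advance.
Runoff: A is preferred to C by 39 voters; C by 76.
C wins the runoff.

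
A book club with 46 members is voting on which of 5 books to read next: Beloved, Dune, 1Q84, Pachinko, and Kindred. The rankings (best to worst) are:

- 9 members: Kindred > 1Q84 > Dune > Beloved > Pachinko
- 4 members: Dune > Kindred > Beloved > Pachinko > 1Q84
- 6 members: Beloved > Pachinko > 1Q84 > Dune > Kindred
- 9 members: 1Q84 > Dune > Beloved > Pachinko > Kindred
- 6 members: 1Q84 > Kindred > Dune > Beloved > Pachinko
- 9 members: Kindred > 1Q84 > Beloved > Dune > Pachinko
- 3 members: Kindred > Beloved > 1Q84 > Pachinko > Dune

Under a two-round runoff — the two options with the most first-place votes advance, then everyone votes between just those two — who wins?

Kindred

Round 1 first-place votes: Beloved 6, Dune 4, 1Q84 15, Pachinko 0, Kindred 21.
Kindred and 1Q84 advance.
Runoff: Kindred is preferred to 1Q84 by 25 voters; 1Q84 by 21.
Kindred wins the runoff.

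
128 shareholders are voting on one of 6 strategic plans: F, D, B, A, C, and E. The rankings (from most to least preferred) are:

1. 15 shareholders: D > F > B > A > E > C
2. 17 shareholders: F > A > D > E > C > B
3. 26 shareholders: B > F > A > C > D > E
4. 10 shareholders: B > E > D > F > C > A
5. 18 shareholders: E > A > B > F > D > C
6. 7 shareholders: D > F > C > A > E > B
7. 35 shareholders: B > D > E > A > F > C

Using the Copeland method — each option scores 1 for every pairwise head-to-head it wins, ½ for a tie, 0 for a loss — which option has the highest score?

F: beats A, C, and E; loses to D and B → score 3.
D: beats F, A, C, and E; loses to B → score 4.
B: beats F, D, A, C, and E → score 5.
A: beats C and E; loses to F, D, and B → score 2.
C: loses to F, D, B, A, and E → score 0.
E: beats C; loses to F, D, B, and A → score 1.
B has the best pairwise record.

B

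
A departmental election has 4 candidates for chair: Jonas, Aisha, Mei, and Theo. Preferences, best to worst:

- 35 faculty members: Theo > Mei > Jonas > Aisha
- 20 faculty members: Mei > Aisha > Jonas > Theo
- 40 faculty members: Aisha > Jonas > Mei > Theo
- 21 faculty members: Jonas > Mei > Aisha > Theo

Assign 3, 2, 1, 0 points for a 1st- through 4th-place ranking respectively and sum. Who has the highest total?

Jonas: 35·1 + 20·1 + 40·2 + 21·3 = 198
Aisha: 35·0 + 20·2 + 40·3 + 21·1 = 181
Mei: 35·2 + 20·3 + 40·1 + 21·2 = 212
Theo: 35·3 + 20·0 + 40·0 + 21·0 = 105
Mei has the highest Borda score (212).

Mei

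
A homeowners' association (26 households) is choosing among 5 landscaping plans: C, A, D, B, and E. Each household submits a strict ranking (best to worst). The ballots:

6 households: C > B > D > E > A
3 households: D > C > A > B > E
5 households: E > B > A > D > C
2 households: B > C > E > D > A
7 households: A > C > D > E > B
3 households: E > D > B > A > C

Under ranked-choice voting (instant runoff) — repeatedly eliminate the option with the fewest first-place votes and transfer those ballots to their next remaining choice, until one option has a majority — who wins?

Round 1: C 6, A 7, D 3, B 2, E 8. Eliminate B.
Round 2: C 8, A 7, D 3, E 8. Eliminate D.
Round 3: C 11, A 7, E 8. Eliminate A.
Round 4: C 18, E 8. C has a majority.

C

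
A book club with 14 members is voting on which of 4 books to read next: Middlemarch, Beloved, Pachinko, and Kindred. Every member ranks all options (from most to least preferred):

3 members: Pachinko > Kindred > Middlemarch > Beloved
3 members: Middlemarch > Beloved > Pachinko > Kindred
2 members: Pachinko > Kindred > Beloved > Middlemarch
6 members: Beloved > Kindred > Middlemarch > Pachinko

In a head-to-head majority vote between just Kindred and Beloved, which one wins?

Voters preferring Kindred to Beloved: 5; preferring Beloved to Kindred: 9.
Beloved wins the head-to-head.

Beloved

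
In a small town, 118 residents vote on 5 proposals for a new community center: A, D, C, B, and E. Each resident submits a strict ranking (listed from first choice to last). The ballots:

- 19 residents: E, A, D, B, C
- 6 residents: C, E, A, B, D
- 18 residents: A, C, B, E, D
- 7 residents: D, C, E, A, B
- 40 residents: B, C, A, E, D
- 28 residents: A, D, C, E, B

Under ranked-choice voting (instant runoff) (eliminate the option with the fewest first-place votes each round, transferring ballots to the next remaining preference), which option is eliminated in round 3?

E

Round 1: A 46, D 7, C 6, B 40, E 19. Eliminate C.
Round 2: A 46, D 7, B 40, E 25. Eliminate D.
Round 3: A 46, B 40, E 32. Eliminate E.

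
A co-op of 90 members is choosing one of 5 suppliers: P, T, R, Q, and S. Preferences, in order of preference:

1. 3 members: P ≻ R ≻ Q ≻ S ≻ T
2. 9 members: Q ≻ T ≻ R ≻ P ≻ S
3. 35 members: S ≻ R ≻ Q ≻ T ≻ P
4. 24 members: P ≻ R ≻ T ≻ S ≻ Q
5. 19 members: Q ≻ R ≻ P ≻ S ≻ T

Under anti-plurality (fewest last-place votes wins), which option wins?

Last-place votes: P 35, T 22, R 0, Q 24, S 9.
R is ranked last by the fewest voters, so R wins.

R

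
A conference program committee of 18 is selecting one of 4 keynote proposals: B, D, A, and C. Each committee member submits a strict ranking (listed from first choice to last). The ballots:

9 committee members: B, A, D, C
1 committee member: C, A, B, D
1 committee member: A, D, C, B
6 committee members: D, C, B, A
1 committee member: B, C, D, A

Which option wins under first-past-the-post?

B

First-place votes: B 10, D 6, A 1, C 1.
B has the most first-place votes.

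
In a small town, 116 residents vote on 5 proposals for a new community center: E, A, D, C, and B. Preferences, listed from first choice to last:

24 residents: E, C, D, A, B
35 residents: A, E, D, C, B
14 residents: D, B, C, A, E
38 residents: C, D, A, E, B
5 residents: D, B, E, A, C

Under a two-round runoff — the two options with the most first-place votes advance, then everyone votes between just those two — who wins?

Round 1 first-place votes: E 24, A 35, D 19, C 38, B 0.
C and A advance.
Runoff: C is preferred to A by 76 voters; A by 40.
C wins the runoff.

C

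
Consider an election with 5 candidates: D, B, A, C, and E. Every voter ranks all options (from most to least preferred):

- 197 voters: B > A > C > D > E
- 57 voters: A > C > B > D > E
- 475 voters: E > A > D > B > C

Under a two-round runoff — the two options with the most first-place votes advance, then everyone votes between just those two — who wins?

Round 1 first-place votes: D 0, B 197, A 57, C 0, E 475.
E and B advance.
Runoff: E is preferred to B by 475 voters; B by 254.
E wins the runoff.

E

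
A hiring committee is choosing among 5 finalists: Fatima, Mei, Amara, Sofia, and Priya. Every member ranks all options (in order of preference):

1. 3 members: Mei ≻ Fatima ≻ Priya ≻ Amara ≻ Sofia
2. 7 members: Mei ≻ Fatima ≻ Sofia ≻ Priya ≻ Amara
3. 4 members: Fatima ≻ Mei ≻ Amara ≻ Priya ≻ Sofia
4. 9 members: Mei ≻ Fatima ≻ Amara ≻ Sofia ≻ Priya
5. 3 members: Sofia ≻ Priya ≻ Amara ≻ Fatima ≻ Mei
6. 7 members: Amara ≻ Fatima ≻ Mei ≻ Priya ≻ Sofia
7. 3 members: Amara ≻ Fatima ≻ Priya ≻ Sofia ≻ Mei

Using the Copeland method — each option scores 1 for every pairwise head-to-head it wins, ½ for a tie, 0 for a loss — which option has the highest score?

Fatima: beats Amara, Sofia, and Priya; loses to Mei → score 3.
Mei: beats Fatima, Amara, Sofia, and Priya → score 4.
Amara: beats Sofia and Priya; loses to Fatima and Mei → score 2.
Sofia: beats Priya; loses to Fatima, Mei, and Amara → score 1.
Priya: loses to Fatima, Mei, Amara, and Sofia → score 0.
Mei has the best pairwise record.

Mei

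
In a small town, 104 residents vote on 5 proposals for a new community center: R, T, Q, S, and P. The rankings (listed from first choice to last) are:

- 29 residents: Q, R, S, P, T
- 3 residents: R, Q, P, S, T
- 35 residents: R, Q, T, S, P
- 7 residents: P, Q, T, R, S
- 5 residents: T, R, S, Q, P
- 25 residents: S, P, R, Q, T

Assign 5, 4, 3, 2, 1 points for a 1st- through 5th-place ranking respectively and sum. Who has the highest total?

R: 29·4 + 3·5 + 35·5 + 7·2 + 5·4 + 25·3 = 415
T: 29·1 + 3·1 + 35·3 + 7·3 + 5·5 + 25·1 = 208
Q: 29·5 + 3·4 + 35·4 + 7·4 + 5·2 + 25·2 = 385
S: 29·3 + 3·2 + 35·2 + 7·1 + 5·3 + 25·5 = 310
P: 29·2 + 3·3 + 35·1 + 7·5 + 5·1 + 25·4 = 242
R has the highest Borda score (415).

R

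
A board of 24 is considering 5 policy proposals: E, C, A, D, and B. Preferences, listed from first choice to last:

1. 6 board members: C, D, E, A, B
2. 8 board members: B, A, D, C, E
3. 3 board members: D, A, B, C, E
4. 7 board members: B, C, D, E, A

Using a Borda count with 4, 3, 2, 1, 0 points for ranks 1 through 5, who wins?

B

E: 6·2 + 8·0 + 3·0 + 7·1 = 19
C: 6·4 + 8·1 + 3·1 + 7·3 = 56
A: 6·1 + 8·3 + 3·3 + 7·0 = 39
D: 6·3 + 8·2 + 3·4 + 7·2 = 60
B: 6·0 + 8·4 + 3·2 + 7·4 = 66
B has the highest Borda score (66).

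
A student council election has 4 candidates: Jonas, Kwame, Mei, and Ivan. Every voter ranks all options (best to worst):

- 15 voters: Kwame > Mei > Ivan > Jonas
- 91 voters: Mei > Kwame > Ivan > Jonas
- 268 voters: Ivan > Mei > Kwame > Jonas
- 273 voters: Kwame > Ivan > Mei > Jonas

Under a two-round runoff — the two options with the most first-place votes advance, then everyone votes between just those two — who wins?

Kwame

Round 1 first-place votes: Jonas 0, Kwame 288, Mei 91, Ivan 268.
Kwame and Ivan advance.
Runoff: Kwame is preferred to Ivan by 379 voters; Ivan by 268.
Kwame wins the runoff.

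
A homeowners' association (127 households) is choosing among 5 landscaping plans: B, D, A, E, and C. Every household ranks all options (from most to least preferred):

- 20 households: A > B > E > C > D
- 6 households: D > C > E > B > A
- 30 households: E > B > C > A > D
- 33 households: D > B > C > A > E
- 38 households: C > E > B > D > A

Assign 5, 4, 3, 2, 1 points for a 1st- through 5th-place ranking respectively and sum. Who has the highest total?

B: 20·4 + 6·2 + 30·4 + 33·4 + 38·3 = 458
D: 20·1 + 6·5 + 30·1 + 33·5 + 38·2 = 321
A: 20·5 + 6·1 + 30·2 + 33·2 + 38·1 = 270
E: 20·3 + 6·3 + 30·5 + 33·1 + 38·4 = 413
C: 20·2 + 6·4 + 30·3 + 33·3 + 38·5 = 443
B has the highest Borda score (458).

B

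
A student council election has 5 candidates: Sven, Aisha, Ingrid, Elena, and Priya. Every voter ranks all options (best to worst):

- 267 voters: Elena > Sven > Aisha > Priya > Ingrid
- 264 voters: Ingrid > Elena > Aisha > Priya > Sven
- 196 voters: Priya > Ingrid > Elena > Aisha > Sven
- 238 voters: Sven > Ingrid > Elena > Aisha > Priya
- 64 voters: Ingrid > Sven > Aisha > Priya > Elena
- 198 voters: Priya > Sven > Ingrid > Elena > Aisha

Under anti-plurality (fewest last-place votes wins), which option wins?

Last-place votes: Sven 460, Aisha 198, Ingrid 267, Elena 64, Priya 238.
Elena is ranked last by the fewest voters, so Elena wins.

Elena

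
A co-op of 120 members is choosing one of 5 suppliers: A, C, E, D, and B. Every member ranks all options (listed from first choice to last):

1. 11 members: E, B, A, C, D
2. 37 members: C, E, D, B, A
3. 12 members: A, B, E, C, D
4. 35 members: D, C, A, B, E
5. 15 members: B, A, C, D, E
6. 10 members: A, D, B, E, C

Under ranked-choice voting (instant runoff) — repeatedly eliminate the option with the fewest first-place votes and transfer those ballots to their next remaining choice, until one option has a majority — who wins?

Round 1: A 22, C 37, E 11, D 35, B 15. Eliminate E.
Round 2: A 22, C 37, D 35, B 26. Eliminate A.
Round 3: C 37, D 45, B 38. Eliminate C.
Round 4: D 82, B 38. D has a majority.

D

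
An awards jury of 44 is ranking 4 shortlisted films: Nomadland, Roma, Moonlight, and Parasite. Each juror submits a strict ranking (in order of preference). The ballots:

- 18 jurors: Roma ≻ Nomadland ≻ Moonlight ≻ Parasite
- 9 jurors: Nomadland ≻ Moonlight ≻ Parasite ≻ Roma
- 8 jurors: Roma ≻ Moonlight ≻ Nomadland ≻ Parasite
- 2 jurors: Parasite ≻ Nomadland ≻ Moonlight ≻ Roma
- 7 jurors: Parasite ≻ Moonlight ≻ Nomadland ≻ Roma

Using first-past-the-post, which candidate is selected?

First-place votes: Nomadland 9, Roma 26, Moonlight 0, Parasite 9.
Roma has the most first-place votes.

Roma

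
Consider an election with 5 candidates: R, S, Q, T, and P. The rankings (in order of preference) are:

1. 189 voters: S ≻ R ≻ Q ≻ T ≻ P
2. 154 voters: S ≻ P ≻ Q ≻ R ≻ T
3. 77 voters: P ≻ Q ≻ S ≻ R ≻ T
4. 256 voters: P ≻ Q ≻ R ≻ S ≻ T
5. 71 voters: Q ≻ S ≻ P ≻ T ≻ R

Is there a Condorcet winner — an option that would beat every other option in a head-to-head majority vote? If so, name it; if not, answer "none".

none

Checking pairwise contests:
S beats R 491–256.
Q beats S 404–343.
P beats Q 487–260.
R beats T 676–71.
S beats P 414–333.
Every option loses at least one head-to-head, so there is no Condorcet winner.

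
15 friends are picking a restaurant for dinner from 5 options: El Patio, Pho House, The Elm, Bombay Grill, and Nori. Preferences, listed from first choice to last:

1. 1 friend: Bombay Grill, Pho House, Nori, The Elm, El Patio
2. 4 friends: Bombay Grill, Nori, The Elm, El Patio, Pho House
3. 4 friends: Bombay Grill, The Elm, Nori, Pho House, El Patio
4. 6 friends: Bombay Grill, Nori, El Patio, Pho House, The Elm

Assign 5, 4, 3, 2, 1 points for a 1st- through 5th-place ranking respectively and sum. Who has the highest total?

Bombay Grill

El Patio: 1·1 + 4·2 + 4·1 + 6·3 = 31
Pho House: 1·4 + 4·1 + 4·2 + 6·2 = 28
The Elm: 1·2 + 4·3 + 4·4 + 6·1 = 36
Bombay Grill: 1·5 + 4·5 + 4·5 + 6·5 = 75
Nori: 1·3 + 4·4 + 4·3 + 6·4 = 55
Bombay Grill has the highest Borda score (75).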